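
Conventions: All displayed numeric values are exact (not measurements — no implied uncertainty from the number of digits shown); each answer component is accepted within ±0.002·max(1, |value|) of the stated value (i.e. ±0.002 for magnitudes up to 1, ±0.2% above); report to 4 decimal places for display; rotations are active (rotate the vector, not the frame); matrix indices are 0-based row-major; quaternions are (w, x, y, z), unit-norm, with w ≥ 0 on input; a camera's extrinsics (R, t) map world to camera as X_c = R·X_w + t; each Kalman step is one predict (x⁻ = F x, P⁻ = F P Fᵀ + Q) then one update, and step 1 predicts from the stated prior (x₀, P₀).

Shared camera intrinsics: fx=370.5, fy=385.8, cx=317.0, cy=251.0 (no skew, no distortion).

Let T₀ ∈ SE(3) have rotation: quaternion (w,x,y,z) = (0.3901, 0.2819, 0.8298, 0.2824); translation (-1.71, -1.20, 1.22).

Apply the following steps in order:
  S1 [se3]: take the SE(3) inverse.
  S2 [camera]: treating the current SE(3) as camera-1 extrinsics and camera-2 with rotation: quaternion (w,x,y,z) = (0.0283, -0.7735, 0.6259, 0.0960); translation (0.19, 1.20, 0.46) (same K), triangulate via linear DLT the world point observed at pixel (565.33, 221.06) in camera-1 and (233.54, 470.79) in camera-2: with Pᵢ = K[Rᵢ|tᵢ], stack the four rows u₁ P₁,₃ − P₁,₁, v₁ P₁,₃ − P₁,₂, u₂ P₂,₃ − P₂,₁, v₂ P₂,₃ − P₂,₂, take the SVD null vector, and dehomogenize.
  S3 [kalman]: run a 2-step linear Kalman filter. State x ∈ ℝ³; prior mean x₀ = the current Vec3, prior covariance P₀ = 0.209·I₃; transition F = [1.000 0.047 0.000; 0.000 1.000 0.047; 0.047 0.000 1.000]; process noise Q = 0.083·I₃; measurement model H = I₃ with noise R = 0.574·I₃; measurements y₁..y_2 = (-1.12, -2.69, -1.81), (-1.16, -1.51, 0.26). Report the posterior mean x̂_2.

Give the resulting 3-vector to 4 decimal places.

after S1 (invert_se3): R=[-0.5367 0.6882 -0.4882; 0.2475 0.6816 0.6886; 0.8067 0.2487 -0.5361], t=(0.5037, 0.4010, 2.3319)
after S2 (triangulate): (-0.4270, 0.7711, -1.5300)
after S3 (kf_track): (-0.8293, -0.8333, -1.0770)

result = (-0.8293, -0.8333, -1.0770)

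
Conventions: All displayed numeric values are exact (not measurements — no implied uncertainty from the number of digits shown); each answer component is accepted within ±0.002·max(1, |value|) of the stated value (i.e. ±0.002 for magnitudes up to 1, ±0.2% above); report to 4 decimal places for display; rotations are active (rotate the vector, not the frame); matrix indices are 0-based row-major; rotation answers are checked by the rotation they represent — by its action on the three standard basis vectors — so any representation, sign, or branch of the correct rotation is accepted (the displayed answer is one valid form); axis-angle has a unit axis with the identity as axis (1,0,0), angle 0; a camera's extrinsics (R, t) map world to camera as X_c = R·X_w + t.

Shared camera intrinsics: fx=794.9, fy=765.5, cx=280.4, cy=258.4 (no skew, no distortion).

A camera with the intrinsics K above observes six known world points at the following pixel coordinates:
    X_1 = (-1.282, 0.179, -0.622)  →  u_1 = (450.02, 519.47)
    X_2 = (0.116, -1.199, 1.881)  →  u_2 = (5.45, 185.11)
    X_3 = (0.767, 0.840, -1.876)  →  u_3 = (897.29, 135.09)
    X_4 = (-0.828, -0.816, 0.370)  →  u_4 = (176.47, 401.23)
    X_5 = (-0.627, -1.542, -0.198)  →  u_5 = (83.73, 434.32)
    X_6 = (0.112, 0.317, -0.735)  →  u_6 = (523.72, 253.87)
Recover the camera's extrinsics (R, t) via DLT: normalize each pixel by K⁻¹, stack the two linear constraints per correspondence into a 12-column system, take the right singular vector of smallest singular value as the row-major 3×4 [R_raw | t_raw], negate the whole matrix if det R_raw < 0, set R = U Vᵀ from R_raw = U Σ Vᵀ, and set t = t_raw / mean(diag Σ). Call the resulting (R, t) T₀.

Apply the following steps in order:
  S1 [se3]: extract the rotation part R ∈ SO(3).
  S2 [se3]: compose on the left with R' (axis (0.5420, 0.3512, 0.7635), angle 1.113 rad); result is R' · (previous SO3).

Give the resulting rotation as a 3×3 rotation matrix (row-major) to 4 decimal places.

rotation (matrix) = ((0.4984, 0.8456, 0.1912), (-0.3779, 0.4104, -0.8299), (-0.7802, 0.3414, 0.5241))

source (pnp_recover): camera pose = R=[0.0687 0.8083 -0.5848; -0.9775 -0.0626 -0.2013; -0.1993 0.5854 0.7858], t=(0.4100, -0.0400, 4.0198)
after S1 (rot_of_se3): [0.0687 0.8083 -0.5848; -0.9775 -0.0626 -0.2013; -0.1993 0.5854 0.7858]
after S2 (compose_so3): [0.4984 0.8456 0.1912; -0.3779 0.4104 -0.8299; -0.7802 0.3414 0.5241]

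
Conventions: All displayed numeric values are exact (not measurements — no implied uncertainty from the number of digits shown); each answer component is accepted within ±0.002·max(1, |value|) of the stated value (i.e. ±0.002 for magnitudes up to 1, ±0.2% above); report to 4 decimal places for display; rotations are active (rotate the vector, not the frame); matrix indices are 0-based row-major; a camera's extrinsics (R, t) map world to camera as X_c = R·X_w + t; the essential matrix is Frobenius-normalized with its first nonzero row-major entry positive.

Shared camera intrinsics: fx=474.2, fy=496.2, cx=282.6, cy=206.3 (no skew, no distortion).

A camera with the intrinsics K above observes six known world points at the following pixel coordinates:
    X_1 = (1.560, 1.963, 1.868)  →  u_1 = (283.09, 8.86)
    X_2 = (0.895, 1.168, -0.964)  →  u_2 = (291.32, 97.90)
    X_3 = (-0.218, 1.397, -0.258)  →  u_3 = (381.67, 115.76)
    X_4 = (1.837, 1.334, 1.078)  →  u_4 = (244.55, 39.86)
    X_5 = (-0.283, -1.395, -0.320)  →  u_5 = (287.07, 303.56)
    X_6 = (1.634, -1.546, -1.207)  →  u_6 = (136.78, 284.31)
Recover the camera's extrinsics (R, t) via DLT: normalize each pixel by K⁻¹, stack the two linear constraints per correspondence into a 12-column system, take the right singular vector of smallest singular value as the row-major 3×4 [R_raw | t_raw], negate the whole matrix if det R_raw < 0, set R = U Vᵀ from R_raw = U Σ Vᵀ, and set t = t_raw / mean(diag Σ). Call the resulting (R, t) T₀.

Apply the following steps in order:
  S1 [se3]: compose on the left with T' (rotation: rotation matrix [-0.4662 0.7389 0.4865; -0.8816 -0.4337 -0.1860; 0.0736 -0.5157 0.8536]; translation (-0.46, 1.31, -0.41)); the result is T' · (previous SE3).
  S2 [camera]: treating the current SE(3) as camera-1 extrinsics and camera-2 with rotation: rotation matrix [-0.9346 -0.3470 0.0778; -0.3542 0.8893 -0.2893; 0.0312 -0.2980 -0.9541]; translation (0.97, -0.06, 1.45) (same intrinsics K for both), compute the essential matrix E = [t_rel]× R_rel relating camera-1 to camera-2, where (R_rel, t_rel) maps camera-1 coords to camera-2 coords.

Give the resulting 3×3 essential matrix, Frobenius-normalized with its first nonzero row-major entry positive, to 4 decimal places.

source (pnp_recover): camera pose = R=[-0.8968 0.4389 0.0563; -0.4322 -0.8415 -0.3240; -0.0949 -0.3149 0.9444], t=(0.4399, -0.0800, 6.5694)
after S1 (compose_se3): R=[0.0525 -0.9796 0.1938; 0.9957 0.0366 -0.0847; 0.0759 0.1974 0.9774], t=(2.4721, -0.2652, 5.2714)
after S2 (essential): [0.6404 0.2197 -0.2018; 0.1937 -0.6144 -0.0115; -0.1172 0.2680 0.0145]

matrix = [0.6404 0.2197 -0.2018; 0.1937 -0.6144 -0.0115; -0.1172 0.2680 0.0145]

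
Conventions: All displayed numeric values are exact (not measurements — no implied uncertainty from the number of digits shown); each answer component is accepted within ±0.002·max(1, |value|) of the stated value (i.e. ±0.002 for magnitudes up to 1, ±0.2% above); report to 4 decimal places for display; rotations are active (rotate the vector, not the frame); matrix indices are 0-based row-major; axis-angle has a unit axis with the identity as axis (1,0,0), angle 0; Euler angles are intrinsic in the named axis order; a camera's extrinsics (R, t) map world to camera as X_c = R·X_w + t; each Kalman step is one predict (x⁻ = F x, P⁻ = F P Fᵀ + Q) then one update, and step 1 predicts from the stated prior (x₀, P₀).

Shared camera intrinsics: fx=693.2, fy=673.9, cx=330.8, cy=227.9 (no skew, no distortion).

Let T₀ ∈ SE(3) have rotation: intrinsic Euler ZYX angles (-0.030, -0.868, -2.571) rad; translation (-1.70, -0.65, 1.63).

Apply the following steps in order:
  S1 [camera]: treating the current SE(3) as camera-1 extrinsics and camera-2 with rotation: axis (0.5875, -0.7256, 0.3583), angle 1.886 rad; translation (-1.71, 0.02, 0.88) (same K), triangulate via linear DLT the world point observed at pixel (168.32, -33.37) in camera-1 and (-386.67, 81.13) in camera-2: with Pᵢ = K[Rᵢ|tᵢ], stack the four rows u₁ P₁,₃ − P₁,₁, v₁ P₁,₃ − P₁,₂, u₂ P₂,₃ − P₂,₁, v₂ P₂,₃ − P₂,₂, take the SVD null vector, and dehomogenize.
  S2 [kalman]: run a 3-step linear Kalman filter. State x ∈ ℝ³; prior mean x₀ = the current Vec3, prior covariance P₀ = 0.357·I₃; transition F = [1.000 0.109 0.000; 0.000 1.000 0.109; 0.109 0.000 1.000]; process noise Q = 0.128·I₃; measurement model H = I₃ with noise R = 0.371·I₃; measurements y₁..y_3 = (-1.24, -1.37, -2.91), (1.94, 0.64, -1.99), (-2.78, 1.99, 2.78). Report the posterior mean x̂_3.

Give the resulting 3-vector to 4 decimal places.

after S1 (triangulate): (1.1654, 0.4390, 0.4198)
after S2 (kf_track): (-0.7002, 0.7686, 0.3651)

result = (-0.7002, 0.7686, 0.3651)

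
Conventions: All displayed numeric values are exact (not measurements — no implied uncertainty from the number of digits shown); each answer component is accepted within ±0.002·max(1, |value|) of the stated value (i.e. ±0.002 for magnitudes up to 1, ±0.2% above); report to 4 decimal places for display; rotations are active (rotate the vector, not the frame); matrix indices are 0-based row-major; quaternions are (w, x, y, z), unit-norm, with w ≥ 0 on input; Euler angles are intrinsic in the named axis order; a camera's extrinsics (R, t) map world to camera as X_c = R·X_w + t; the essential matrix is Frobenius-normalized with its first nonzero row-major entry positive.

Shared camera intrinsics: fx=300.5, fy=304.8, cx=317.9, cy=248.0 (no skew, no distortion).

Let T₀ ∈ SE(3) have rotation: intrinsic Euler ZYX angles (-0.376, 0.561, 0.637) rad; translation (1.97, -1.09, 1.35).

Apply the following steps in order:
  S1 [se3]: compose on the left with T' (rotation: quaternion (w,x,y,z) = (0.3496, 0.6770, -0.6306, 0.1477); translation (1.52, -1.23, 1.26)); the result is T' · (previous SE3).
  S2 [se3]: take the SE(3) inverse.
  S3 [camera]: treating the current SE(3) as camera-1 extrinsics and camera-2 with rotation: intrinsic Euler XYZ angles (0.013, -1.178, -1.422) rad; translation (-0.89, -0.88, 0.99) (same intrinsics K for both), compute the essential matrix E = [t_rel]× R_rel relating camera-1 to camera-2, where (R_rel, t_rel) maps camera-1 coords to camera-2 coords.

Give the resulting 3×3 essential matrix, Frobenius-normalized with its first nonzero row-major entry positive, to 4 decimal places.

matrix = [0.1937 -0.4639 -0.2420; -0.2253 0.1950 0.3769; 0.1595 0.4885 -0.4401]

after S1 (compose_se3): R=[0.5526 -0.6308 0.5447; -0.2525 -0.7496 -0.6119; 0.7943 0.2006 -0.5735], t=(2.5553, -3.6424, 1.2485)
after S2 (invert_se3): R=[0.5526 -0.2525 0.7943; -0.6308 -0.7496 0.2006; 0.5447 -0.6119 -0.5735], t=(-3.3235, -1.3688, -2.9045)
after S3 (essential): [0.1937 -0.4639 -0.2420; -0.2253 0.1950 0.3769; 0.1595 0.4885 -0.4401]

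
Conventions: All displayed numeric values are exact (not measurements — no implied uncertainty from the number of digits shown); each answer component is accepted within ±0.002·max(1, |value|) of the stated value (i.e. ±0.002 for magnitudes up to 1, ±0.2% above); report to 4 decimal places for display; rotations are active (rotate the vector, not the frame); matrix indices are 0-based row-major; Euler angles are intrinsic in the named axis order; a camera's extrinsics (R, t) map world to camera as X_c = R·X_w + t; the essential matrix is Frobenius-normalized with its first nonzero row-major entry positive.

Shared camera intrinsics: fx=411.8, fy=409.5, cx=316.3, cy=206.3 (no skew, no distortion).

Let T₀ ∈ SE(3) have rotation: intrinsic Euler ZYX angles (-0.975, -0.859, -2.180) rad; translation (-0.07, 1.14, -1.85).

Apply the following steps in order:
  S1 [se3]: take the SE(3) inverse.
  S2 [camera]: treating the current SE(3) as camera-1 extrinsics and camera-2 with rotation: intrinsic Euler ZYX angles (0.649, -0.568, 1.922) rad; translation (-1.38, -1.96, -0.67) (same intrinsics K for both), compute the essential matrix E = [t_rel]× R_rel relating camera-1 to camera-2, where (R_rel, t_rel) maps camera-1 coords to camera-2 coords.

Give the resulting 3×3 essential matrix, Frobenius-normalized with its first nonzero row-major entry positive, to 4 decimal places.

matrix = [0.1358 0.0606 -0.3094; -0.1426 -0.4005 0.4738; 0.2634 -0.5641 -0.2988]

after S1 (invert_se3): R=[0.3666 -0.5407 0.7572; -0.1252 -0.8351 -0.5357; 0.9219 0.1016 -0.3738], t=(2.0428, -0.0478, -0.7428)
after S2 (essential): [0.1358 0.0606 -0.3094; -0.1426 -0.4005 0.4738; 0.2634 -0.5641 -0.2988]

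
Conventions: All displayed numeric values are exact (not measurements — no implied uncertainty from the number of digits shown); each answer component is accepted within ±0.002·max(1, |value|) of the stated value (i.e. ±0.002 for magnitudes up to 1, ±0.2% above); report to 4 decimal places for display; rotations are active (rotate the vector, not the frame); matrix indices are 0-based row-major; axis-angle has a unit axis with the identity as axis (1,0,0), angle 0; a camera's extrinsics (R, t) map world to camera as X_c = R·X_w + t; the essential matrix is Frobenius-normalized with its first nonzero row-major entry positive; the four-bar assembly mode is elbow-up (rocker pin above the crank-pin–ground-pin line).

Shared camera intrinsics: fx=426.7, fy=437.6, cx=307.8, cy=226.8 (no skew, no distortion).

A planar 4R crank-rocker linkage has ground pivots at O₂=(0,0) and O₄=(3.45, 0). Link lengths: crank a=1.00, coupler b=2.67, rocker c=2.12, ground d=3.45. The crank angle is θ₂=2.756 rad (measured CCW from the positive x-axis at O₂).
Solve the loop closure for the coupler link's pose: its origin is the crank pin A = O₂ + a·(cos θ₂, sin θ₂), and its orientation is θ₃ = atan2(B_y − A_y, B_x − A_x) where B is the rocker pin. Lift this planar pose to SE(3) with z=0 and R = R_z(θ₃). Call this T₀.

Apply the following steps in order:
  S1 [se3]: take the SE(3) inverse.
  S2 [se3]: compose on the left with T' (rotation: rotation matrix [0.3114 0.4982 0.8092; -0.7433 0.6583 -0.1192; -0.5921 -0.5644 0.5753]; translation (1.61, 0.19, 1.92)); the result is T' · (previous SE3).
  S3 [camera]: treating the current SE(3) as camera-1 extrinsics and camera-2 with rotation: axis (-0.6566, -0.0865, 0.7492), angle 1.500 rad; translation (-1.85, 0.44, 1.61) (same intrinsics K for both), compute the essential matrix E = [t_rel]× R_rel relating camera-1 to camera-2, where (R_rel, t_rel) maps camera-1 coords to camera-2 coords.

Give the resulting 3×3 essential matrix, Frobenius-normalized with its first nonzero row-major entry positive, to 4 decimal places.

matrix = [0.0637 -0.0595 -0.4822; 0.0894 0.0474 0.5112; -0.6950 0.0708 0.0139]

source (fourbar_fk): coupler pose = R=[0.9619 -0.2735 0.0000; 0.2735 0.9619 0.0000; 0.0000 0.0000 1.0000], t=(-0.9266, 0.3761, 0.0000)
after S1 (invert_se3): R=[0.9619 0.2735 0.0000; -0.2735 0.9619 0.0000; 0.0000 0.0000 1.0000], t=(0.7884, -0.6152, 0.0000)
after S2 (compose_se3): R=[0.1633 0.5644 0.8092; -0.8950 0.4299 -0.1192; -0.4151 -0.7048 0.5753], t=(1.5490, -0.8010, 1.8004)
after S3 (essential): [0.0637 -0.0595 -0.4822; 0.0894 0.0474 0.5112; -0.6950 0.0708 0.0139]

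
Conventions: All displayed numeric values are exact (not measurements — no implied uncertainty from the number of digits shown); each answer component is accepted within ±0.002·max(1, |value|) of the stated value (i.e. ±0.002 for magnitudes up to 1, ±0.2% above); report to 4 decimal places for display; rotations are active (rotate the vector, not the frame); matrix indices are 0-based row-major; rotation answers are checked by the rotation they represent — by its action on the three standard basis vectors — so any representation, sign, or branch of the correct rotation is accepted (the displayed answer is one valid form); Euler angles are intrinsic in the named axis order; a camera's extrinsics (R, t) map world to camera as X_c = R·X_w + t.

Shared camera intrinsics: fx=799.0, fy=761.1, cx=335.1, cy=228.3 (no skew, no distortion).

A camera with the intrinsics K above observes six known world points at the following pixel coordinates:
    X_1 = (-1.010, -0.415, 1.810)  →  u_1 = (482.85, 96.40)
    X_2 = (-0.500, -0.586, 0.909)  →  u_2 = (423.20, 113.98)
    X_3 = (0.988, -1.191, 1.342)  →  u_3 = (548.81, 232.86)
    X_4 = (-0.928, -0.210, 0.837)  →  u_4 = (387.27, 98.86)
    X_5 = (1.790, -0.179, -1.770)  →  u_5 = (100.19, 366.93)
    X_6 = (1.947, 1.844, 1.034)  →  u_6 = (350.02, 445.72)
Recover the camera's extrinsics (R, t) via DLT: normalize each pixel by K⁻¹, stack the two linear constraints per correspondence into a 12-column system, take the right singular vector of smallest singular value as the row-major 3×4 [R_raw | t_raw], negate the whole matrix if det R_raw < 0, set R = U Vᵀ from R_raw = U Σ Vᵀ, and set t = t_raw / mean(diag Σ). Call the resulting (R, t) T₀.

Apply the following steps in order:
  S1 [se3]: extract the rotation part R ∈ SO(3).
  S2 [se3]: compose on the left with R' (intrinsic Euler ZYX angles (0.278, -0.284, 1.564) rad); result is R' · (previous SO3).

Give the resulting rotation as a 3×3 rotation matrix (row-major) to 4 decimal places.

rotation (matrix) = ((-0.2397, -0.3126, 0.9191), (0.3995, -0.8946, -0.2001), (0.8848, 0.3193, 0.3394))

source (pnp_recover): camera pose = R=[0.1319 -0.4348 0.8908; 0.8863 0.4542 0.0905; -0.4440 0.7776 0.4452], t=(-0.2300, -0.4201, 6.8002)
after S1 (rot_of_se3): [0.1319 -0.4348 0.8908; 0.8863 0.4542 0.0905; -0.4440 0.7776 0.4452]
after S2 (compose_so3): [-0.2397 -0.3126 0.9191; 0.3995 -0.8946 -0.2001; 0.8848 0.3193 0.3394]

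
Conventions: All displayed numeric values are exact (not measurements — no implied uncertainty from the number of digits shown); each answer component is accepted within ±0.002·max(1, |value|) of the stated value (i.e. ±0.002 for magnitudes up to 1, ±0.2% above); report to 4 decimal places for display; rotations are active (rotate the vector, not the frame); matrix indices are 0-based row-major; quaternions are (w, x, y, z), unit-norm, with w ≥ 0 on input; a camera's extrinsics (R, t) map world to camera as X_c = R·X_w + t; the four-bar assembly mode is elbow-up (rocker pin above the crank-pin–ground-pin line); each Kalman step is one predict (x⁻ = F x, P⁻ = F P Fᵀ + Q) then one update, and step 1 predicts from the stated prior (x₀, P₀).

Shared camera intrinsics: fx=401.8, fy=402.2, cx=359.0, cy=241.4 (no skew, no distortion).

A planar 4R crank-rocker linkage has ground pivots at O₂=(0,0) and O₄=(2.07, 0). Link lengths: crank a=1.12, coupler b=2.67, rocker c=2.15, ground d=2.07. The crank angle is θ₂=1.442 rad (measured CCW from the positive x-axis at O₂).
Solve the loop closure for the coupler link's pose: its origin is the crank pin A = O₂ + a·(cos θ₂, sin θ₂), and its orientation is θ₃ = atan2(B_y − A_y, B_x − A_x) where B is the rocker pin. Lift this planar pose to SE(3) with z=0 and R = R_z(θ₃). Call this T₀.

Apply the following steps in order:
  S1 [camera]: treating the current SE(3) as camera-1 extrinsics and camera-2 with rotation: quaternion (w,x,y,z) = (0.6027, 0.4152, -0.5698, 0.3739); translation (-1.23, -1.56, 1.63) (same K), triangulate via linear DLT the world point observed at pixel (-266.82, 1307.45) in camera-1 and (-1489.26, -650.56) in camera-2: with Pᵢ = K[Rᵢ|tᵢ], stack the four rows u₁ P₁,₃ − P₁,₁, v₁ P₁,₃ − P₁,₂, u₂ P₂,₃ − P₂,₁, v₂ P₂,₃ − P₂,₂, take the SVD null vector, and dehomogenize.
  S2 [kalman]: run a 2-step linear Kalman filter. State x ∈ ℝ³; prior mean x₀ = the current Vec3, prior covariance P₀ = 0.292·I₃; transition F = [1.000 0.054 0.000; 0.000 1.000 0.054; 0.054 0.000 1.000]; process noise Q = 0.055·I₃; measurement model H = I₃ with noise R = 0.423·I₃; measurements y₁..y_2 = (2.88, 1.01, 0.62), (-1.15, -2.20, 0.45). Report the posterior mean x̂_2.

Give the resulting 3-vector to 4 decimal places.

source (fourbar_fk): coupler pose = R=[0.9325 -0.3611 0.0000; 0.3611 0.9325 0.0000; 0.0000 0.0000 1.0000], t=(0.1439, 1.1107, 0.0000)
after S1 (triangulate): (-1.0223, 1.9993, 0.9832)
after S2 (kf_track): (0.0663, 0.2094, 0.6276)

result = (0.0663, 0.2094, 0.6276)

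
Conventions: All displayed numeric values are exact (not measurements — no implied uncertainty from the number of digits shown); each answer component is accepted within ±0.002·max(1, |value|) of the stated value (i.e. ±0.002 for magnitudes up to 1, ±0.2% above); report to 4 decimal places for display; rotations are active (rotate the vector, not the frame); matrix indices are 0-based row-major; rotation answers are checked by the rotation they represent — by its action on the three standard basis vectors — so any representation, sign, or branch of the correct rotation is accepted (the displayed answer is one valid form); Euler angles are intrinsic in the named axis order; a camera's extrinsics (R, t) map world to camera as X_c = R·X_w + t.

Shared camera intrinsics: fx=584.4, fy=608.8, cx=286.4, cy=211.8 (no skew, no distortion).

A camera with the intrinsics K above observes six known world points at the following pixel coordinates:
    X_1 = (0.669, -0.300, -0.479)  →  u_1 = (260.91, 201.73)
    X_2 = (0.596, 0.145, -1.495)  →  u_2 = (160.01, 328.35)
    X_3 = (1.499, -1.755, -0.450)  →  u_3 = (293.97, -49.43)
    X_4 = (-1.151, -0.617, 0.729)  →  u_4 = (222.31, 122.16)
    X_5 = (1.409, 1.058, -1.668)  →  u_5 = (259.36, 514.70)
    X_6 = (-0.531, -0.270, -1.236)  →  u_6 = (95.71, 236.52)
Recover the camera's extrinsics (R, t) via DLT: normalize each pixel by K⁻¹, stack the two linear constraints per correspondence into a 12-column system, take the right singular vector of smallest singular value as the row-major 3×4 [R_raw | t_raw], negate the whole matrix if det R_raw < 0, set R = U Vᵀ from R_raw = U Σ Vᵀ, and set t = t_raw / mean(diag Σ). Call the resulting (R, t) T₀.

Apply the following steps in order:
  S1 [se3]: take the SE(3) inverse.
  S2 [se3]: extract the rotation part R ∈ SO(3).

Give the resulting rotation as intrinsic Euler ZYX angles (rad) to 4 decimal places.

rotation (euler_zyx) = (0.3482, -0.7551, -0.5545)

source (pnp_recover): camera pose = R=[0.6845 0.2484 0.6853; 0.0491 0.9223 -0.3834; -0.7273 0.2961 0.6191], t=(-0.2400, -0.0100, 5.1101)
after S1 (invert_se3): R=[0.6845 0.0491 -0.7273; 0.2484 0.9223 0.2961; 0.6853 -0.3834 0.6191], t=(3.8815, -1.4445, -3.0030)
after S2 (rot_of_se3): [0.6845 0.0491 -0.7273; 0.2484 0.9223 0.2961; 0.6853 -0.3834 0.6191]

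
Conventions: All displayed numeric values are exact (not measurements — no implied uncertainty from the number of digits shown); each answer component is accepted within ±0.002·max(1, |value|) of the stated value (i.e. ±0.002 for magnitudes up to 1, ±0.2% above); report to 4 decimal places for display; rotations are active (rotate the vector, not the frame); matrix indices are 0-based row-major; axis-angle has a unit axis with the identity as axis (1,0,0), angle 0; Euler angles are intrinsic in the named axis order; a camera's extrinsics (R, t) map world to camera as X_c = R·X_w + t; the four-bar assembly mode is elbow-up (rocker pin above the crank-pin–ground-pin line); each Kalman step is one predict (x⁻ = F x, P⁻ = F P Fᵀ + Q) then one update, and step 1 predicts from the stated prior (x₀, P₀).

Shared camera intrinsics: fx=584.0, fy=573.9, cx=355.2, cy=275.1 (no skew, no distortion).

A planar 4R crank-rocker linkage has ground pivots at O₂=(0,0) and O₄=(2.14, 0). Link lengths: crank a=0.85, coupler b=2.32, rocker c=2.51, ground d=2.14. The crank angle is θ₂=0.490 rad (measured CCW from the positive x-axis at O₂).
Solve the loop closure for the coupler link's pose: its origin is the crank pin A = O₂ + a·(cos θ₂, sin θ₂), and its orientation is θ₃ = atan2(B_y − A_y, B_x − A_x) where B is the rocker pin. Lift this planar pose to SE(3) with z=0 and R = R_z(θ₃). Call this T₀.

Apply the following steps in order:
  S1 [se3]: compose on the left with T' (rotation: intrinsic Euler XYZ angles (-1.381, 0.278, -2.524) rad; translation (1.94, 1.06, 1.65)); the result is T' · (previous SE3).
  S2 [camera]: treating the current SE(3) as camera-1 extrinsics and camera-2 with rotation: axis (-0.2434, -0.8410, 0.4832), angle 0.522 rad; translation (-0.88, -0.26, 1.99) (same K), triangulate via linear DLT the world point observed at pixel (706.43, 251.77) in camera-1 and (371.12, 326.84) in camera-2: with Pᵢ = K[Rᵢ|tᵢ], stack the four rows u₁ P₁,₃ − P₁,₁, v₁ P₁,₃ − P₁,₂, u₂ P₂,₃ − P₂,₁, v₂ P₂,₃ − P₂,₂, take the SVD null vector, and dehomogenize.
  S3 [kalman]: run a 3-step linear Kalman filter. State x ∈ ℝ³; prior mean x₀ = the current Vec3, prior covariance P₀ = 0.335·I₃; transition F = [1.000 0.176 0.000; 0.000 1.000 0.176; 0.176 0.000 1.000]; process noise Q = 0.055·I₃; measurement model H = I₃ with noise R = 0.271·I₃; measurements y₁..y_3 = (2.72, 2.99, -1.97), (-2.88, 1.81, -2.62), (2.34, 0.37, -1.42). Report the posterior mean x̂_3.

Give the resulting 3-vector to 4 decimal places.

source (fourbar_fk): coupler pose = R=[0.4405 -0.8978 0.0000; 0.8978 0.4405 0.0000; 0.0000 0.0000 1.0000], t=(0.7500, 0.4000, 0.0000)
after S1 (compose_se3): R=[0.1546 0.9491 0.2744; -0.2295 -0.2357 0.9443; 0.9609 -0.2090 0.1814], t=(1.5748, 1.0189, 2.4164)
after S2 (triangulate): (0.6328, 0.2860, -0.9738)
after S3 (kf_track): (1.0233, 0.9145, -1.6730)

result = (1.0233, 0.9145, -1.6730)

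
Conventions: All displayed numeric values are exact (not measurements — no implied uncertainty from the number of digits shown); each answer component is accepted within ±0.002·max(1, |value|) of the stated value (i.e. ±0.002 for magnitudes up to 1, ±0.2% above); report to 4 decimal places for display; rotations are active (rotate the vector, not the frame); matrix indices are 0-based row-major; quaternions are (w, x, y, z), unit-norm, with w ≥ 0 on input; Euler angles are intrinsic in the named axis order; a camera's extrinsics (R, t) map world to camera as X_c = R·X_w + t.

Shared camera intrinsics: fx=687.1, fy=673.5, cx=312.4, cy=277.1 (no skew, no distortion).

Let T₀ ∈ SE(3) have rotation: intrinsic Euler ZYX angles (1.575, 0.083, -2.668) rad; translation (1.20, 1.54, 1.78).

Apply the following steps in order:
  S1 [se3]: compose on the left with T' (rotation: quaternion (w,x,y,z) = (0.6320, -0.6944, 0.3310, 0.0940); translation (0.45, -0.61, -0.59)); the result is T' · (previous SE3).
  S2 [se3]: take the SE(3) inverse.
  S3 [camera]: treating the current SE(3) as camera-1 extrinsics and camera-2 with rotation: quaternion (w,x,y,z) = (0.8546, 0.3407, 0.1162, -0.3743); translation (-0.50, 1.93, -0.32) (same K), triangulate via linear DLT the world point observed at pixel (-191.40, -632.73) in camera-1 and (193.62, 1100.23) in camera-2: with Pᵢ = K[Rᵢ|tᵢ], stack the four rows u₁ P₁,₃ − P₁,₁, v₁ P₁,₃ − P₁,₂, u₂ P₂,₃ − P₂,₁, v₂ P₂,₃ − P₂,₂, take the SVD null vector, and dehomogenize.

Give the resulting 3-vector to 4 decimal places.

result = (-1.3763, 1.6203, 1.3582)

after S1 (compose_se3): R=[-0.6036 0.5682 -0.5593; -0.0586 -0.7312 -0.6796; -0.7952 -0.3774 0.4746], t=(0.9873, 0.6817, -2.8312)
after S2 (invert_se3): R=[-0.6036 -0.0586 -0.7952; 0.5682 -0.7312 -0.3774; -0.5593 -0.6796 0.4746], t=(-1.6154, -1.1310, 2.3593)
after S3 (triangulate): (-1.3763, 1.6203, 1.3582)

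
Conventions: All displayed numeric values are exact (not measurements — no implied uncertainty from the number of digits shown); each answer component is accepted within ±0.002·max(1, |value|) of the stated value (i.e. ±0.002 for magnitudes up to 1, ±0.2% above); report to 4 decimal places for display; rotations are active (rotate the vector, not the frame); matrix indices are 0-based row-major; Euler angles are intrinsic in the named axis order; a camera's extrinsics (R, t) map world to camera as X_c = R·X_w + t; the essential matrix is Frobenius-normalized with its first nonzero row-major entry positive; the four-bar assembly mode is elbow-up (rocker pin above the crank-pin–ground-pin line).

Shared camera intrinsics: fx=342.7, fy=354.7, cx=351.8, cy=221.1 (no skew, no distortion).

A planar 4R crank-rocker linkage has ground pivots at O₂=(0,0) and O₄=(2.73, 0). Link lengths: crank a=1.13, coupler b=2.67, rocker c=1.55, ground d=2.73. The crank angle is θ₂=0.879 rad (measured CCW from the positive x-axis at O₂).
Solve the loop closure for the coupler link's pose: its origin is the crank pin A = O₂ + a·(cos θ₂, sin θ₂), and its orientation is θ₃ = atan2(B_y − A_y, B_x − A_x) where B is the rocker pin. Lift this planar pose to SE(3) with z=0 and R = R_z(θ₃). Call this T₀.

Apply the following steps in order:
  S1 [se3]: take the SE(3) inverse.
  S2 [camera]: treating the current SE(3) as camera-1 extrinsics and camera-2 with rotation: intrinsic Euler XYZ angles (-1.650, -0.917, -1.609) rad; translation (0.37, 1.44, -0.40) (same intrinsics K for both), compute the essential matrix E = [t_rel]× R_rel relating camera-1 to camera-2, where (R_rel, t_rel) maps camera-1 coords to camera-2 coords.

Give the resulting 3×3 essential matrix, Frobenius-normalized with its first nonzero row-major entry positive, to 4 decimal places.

source (fourbar_fk): coupler pose = R=[0.9779 -0.2091 0.0000; 0.2091 0.9779 0.0000; 0.0000 0.0000 1.0000], t=(0.7209, 0.8702, 0.0000)
after S1 (invert_se3): R=[0.9779 0.2091 0.0000; -0.2091 0.9779 0.0000; 0.0000 0.0000 1.0000], t=(-0.8868, -0.7003, 0.0000)
after S2 (essential): [0.6119 -0.2198 -0.0855; -0.2476 0.1152 -0.0583; -0.0112 -0.1866 0.6761]

matrix = [0.6119 -0.2198 -0.0855; -0.2476 0.1152 -0.0583; -0.0112 -0.1866 0.6761]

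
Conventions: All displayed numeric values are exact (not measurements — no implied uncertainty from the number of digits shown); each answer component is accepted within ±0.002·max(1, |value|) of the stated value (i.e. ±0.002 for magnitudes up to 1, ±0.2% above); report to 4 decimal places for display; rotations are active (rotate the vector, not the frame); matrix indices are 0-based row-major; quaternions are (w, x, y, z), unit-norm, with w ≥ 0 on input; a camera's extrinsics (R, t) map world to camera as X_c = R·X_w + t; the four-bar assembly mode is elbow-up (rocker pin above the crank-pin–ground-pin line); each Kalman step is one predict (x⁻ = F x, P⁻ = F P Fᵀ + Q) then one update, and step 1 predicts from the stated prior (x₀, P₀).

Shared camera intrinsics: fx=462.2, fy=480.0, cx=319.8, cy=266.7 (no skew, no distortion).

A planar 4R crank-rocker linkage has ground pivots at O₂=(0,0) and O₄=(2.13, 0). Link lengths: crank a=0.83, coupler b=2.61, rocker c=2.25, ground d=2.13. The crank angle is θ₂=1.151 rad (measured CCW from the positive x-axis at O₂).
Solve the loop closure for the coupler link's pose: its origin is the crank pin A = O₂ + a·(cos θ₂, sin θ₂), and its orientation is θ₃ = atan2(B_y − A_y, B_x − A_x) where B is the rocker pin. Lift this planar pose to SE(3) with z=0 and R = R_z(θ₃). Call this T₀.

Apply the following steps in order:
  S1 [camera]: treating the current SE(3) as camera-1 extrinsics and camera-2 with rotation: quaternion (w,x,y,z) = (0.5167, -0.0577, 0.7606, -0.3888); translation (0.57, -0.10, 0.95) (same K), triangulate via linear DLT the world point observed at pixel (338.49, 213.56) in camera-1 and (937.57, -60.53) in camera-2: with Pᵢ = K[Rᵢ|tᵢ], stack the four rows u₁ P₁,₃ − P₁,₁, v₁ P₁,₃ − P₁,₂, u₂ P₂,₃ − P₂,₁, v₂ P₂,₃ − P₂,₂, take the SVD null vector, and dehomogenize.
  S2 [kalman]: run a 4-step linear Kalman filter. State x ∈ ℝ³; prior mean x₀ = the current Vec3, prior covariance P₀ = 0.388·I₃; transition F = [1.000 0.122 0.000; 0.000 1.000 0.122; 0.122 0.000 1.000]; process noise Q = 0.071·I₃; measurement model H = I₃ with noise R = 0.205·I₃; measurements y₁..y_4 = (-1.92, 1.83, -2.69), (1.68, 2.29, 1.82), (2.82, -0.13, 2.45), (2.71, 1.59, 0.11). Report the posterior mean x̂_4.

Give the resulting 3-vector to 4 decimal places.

result = (2.1161, 1.3501, 0.9176)

source (fourbar_fk): coupler pose = R=[0.8286 -0.5599 0.0000; 0.5599 0.8286 0.0000; 0.0000 0.0000 1.0000], t=(0.3383, 0.7579, 0.0000)
after S1 (triangulate): (-0.7551, -0.6413, 1.7723)
after S2 (kf_track): (2.1161, 1.3501, 0.9176)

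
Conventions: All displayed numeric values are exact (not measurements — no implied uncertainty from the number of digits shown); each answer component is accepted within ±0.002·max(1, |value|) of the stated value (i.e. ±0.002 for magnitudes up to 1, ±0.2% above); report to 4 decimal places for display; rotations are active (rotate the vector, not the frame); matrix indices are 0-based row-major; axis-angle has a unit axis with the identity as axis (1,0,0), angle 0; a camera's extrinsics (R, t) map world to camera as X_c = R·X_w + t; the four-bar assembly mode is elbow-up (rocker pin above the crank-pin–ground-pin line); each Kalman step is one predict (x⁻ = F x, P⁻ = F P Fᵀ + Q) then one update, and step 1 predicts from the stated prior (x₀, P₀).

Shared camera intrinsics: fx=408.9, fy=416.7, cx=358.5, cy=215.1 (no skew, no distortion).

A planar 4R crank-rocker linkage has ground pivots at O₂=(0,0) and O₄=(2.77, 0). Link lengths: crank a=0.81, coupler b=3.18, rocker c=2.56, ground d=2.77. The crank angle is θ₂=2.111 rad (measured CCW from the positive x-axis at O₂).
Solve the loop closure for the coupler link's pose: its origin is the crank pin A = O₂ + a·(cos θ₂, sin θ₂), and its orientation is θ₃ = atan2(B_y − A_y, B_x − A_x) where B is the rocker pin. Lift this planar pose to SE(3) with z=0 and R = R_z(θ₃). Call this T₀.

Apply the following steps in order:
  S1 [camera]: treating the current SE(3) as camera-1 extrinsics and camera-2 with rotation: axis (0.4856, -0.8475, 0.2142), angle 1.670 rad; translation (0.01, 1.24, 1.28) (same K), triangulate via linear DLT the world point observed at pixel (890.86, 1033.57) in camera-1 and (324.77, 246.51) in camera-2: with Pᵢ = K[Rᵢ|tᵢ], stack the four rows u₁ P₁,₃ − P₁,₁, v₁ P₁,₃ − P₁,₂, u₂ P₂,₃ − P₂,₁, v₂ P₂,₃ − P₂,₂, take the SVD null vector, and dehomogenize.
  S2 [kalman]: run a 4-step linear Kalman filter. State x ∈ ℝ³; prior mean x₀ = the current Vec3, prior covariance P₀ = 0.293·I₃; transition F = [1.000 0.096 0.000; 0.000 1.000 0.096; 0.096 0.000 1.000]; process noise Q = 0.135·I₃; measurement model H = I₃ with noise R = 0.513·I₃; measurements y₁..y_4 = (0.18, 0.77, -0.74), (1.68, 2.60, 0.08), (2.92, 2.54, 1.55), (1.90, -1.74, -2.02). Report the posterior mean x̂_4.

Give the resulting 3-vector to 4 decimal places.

source (fourbar_fk): coupler pose = R=[0.8240 -0.5666 0.0000; 0.5666 0.8240 0.0000; 0.0000 0.0000 1.0000], t=(-0.4166, 0.6947, 0.0000)
after S1 (triangulate): (1.7039, -0.1016, 0.8026)
after S2 (kf_track): (1.9828, 0.3883, -0.2339)

result = (1.9828, 0.3883, -0.2339)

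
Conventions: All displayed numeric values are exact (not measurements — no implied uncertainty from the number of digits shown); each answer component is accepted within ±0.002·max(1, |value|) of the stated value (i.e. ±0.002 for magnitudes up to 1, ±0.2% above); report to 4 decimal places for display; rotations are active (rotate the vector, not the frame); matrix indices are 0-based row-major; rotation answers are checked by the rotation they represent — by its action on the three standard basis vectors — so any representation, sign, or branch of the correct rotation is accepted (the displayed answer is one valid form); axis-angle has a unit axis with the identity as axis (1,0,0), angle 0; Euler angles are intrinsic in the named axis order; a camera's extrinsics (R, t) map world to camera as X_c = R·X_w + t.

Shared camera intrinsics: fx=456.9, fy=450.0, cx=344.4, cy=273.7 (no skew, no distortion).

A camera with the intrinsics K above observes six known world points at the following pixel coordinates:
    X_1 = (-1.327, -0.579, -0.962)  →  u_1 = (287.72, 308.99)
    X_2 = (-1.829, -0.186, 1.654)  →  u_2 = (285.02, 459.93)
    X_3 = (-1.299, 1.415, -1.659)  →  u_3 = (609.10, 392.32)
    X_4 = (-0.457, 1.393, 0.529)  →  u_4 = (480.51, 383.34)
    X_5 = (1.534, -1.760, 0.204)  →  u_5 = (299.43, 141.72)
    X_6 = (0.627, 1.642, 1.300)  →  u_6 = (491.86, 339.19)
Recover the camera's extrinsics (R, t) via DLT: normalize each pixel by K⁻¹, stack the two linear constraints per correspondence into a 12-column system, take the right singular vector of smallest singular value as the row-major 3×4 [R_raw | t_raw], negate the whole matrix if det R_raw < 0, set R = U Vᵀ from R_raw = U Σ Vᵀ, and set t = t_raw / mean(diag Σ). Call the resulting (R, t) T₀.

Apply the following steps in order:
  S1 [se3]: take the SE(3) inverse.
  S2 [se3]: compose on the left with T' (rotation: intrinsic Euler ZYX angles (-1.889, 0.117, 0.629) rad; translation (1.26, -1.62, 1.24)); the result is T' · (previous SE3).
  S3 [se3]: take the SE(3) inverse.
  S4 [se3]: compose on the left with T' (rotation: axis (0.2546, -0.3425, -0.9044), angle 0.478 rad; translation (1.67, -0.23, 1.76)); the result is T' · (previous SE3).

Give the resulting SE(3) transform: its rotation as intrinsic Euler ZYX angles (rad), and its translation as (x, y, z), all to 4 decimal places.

rotation (euler_zyx) = (-0.0162, 0.6211, -0.5044), translation = (-0.8982, 0.0382, 5.7673)

source (pnp_recover): camera pose = R=[0.3823 0.9093 -0.1645; -0.7479 0.4090 0.5228; 0.5427 -0.0768 0.8364], t=(0.4600, 0.0100, 4.8300)
after S1 (invert_se3): R=[0.3823 -0.7479 0.5427; 0.9093 0.4090 -0.0768; -0.1645 0.5228 0.8364], t=(-2.7896, -0.0514, -3.9694)
after S2 (compose_se3): R=[0.6568 0.2301 -0.7181; -0.6655 0.6247 -0.4085; 0.3546 0.7462 0.5635], t=(4.4238, 0.6530, -1.6522)
after S3 (invert_se3): R=[0.6568 -0.6655 0.3546; 0.2301 0.6247 0.7462; -0.7181 -0.4085 0.5635], t=(-1.8853, -0.1932, 4.3743)
after S4 (compose_se3): R=[0.8131 -0.2670 0.5172; -0.0131 0.8799 0.4749; -0.5819 -0.3930 0.7120], t=(-0.8982, 0.0382, 5.7673)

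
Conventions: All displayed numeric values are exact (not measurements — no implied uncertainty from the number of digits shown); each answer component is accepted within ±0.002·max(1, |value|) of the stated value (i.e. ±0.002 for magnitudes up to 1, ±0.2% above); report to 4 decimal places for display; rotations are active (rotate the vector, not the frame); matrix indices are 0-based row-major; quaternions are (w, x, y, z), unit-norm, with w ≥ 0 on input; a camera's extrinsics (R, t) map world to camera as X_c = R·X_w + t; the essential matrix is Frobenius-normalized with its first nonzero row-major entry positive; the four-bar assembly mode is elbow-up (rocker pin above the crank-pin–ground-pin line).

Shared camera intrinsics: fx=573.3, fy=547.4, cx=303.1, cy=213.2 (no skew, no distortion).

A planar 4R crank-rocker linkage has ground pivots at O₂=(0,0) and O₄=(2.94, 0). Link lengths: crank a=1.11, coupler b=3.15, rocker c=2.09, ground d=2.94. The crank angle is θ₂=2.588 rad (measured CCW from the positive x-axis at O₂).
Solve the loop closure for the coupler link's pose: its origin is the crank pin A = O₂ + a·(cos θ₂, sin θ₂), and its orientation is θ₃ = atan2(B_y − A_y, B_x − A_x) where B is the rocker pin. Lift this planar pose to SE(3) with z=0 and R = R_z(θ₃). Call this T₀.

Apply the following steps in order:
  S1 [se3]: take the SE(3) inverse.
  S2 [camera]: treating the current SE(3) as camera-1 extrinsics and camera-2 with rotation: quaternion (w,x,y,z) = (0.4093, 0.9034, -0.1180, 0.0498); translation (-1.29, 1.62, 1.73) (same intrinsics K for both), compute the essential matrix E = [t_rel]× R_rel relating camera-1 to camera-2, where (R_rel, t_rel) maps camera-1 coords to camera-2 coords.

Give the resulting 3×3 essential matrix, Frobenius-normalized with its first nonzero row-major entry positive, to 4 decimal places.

matrix = [0.3064 0.3884 0.1161; 0.5519 0.0360 -0.3273; -0.0294 0.4360 0.3713]

source (fourbar_fk): coupler pose = R=[0.9173 -0.3983 0.0000; 0.3983 0.9173 0.0000; 0.0000 0.0000 1.0000], t=(-0.9442, 0.5836, 0.0000)
after S1 (invert_se3): R=[0.9173 0.3983 0.0000; -0.3983 0.9173 0.0000; 0.0000 0.0000 1.0000], t=(0.6337, -0.9113, 0.0000)
after S2 (essential): [0.3064 0.3884 0.1161; 0.5519 0.0360 -0.3273; -0.0294 0.4360 0.3713]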